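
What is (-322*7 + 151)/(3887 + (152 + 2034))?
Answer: -2103/6073 ≈ -0.34629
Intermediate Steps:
(-322*7 + 151)/(3887 + (152 + 2034)) = (-2254 + 151)/(3887 + 2186) = -2103/6073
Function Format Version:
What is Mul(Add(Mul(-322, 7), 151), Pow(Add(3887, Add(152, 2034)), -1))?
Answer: Rational(-2103, 6073) ≈ -0.34629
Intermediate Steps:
Mul(Add(Mul(-322, 7), 151), Pow(Add(3887, Add(152, 2034)), -1)) = Mul(Add(-2254, 151), Pow(Add(3887, 2186), -1)) = Mul(-2103, Pow(6073, -1)) = Mul(-2103, Rational(1, 6073)) = Rational(-2103, 6073)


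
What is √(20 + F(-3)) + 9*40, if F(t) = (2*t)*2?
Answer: 360 + 2*√2 ≈ 362.83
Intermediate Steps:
F(t) = 4*t
√(20 + F(-3)) + 9*40 = √(20 + 4*(-3)) + 9*40 = √(20 - 12) + 360 = √8 + 360 = 2*√2 + 360 = 360 + 2*√2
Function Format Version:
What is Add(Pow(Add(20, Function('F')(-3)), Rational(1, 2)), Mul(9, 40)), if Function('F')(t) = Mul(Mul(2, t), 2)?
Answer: Add(360, Mul(2, Pow(2, Rational(1, 2)))) ≈ 362.83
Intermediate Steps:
Function('F')(t) = Mul(4, t)
Add(Pow(Add(20, Function('F')(-3)), Rational(1, 2)), Mul(9, 40)) = Add(Pow(Add(20, Mul(4, -3)), Rational(1, 2)), Mul(9, 40)) = Add(Pow(Add(20, -12), Rational(1, 2)), 360) = Add(Pow(8, Rational(1, 2)), 360) = Add(Mul(2, Pow(2, Rational(1, 2))), 360) = Add(360, Mul(2, Pow(2, Rational(1, 2))))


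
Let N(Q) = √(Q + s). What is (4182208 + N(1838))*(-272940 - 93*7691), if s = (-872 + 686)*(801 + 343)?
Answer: -4132870492224 - 988203*I*√210946 ≈ -4.1329e+12 - 4.5387e+8*I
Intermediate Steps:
s = -212784 (s = -186*1144 = -212784)
N(Q) = √(-212784 + Q) (N(Q) = √(Q - 212784) = √(-212784 + Q))
(4182208 + N(1838))*(-272940 - 93*7691) = (4182208 + √(-212784 + 1838))*(-272940 - 93*7691) = (4182208 + √(-210946))*(-272940 - 715263) = (4182208 + I*√210946)*(-988203) = -4132870492224 - 988203*I*√210946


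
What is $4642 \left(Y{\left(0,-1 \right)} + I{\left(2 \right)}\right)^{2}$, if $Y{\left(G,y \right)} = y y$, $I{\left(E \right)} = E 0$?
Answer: $4642$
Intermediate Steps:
$I{\left(E \right)} = 0$
$Y{\left(G,y \right)} = y^{2}$
$4642 \left(Y{\left(0,-1 \right)} + I{\left(2 \right)}\right)^{2} = 4642 \left(\left(-1\right)^{2} + 0\right)^{2} = 4642 \left(1 + 0\right)^{2} = 4642 \cdot 1^{2} = 4642 \cdot 1 = 4642$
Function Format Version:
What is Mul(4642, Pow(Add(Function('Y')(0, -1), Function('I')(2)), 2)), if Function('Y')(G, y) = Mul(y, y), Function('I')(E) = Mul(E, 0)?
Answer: 4642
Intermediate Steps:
Function('I')(E) = 0
Function('Y')(G, y) = Pow(y, 2)
Mul(4642, Pow(Add(Function('Y')(0, -1), Function('I')(2)), 2)) = Mul(4642, Pow(Add(Pow(-1, 2), 0), 2)) = Mul(4642, Pow(Add(1, 0), 2)) = Mul(4642, Pow(1, 2)) = Mul(4642, 1) = 4642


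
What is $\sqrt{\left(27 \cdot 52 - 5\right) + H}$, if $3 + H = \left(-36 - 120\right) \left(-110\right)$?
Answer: $2 \sqrt{4639} \approx 136.22$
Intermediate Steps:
$H = 17157$ ($H = -3 + \left(-36 - 120\right) \left(-110\right) = -3 - -17160 = -3 + 17160 = 17157$)
$\sqrt{\left(27 \cdot 52 - 5\right) + H} = \sqrt{\left(27 \cdot 52 - 5\right) + 17157} = \sqrt{\left(1404 - 5\right) + 17157} = \sqrt{1399 + 17157} = \sqrt{18556} = 2 \sqrt{4639}$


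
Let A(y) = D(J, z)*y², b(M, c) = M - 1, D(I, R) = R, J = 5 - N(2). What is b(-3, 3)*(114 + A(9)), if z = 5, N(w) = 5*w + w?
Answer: -2076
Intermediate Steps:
N(w) = 6*w
J = -7 (J = 5 - 6*2 = 5 - 1*12 = 5 - 12 = -7)
b(M, c) = -1 + M
A(y) = 5*y²
b(-3, 3)*(114 + A(9)) = (-1 - 3)*(114 + 5*9²) = -4*(114 + 5*81) = -4*(114 + 405) = -4*519 = -2076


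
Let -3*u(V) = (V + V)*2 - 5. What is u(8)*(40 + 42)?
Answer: -738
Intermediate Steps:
u(V) = 5/3 - 4*V/3 (u(V) = -((V + V)*2 - 5)/3 = -((2*V)*2 - 5)/3 = -(4*V - 5)/3 = -(-5 + 4*V)/3 = 5/3 - 4*V/3)
u(8)*(40 + 42) = (5/3 - 4/3*8)*(40 + 42) = (5/3 - 32/3)*82 = -9*82 = -738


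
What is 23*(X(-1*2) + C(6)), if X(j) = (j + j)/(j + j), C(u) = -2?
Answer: -23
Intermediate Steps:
X(j) = 1 (X(j) = (2*j)/((2*j)) = (2*j)*(1/(2*j)) = 1)
23*(X(-1*2) + C(6)) = 23*(1 - 2) = 23*(-1) = -23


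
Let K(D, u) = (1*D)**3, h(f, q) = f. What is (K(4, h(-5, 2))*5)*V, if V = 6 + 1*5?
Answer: 3520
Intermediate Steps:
V = 11 (V = 6 + 5 = 11)
K(D, u) = D**3
(K(4, h(-5, 2))*5)*V = (4**3*5)*11 = (64*5)*11 = 320*11 = 3520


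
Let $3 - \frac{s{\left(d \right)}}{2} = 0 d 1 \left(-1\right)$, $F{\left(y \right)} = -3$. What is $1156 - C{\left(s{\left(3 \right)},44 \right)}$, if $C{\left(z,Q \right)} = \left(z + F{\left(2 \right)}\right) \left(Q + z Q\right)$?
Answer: $232$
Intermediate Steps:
$s{\left(d \right)} = 6$ ($s{\left(d \right)} = 6 - 2 \cdot 0 d 1 \left(-1\right) = 6 - 2 \cdot 0 d \left(-1\right) = 6 - 2 \cdot 0 \left(-1\right) = 6 - 0 = 6 + 0 = 6$)
$C{\left(z,Q \right)} = \left(-3 + z\right) \left(Q + Q z\right)$ ($C{\left(z,Q \right)} = \left(z - 3\right) \left(Q + z Q\right) = \left(-3 + z\right) \left(Q + Q z\right)$)
$1156 - C{\left(s{\left(3 \right)},44 \right)} = 1156 - 44 \left(-3 + 6^{2} - 12\right) = 1156 - 44 \left(-3 + 36 - 12\right) = 1156 - 44 \cdot 21 = 1156 - 924 = 232$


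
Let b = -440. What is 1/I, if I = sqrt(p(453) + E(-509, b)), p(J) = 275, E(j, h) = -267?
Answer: sqrt(2)/4 ≈ 0.35355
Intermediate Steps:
I = 2*sqrt(2) (I = sqrt(275 - 267) = sqrt(8) = 2*sqrt(2) ≈ 2.8284)
1/I = 1/(2*sqrt(2)) = sqrt(2)/4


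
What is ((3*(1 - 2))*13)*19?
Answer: -741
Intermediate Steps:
((3*(1 - 2))*13)*19 = ((3*(-1))*13)*19 = -3*13*19 = -39*19 = -741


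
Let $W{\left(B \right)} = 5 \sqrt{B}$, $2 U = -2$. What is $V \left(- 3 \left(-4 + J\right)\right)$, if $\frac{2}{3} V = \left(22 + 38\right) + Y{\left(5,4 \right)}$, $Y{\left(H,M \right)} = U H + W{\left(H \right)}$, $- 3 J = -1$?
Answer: $\frac{1815}{2} + \frac{165 \sqrt{5}}{2} \approx 1092.0$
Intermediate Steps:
$U = -1$ ($U = \frac{1}{2} \left(-2\right) = -1$)
$J = \frac{1}{3}$ ($J = \left(- \frac{1}{3}\right) \left(-1\right) = \frac{1}{3} \approx 0.33333$)
$Y{\left(H,M \right)} = - H + 5 \sqrt{H}$
$V = \frac{165}{2} + \frac{15 \sqrt{5}}{2}$ ($V = \frac{3 \left(\left(22 + 38\right) + \left(\left(-1\right) 5 + 5 \sqrt{5}\right)\right)}{2} = \frac{3 \left(60 - \left(5 - 5 \sqrt{5}\right)\right)}{2} = \frac{3 \left(55 + 5 \sqrt{5}\right)}{2} = \frac{165}{2} + \frac{15 \sqrt{5}}{2} \approx 99.271$)
$V \left(- 3 \left(-4 + J\right)\right) = \left(\frac{165}{2} + \frac{15 \sqrt{5}}{2}\right) \left(- 3 \left(-4 + \frac{1}{3}\right)\right) = \left(\frac{165}{2} + \frac{15 \sqrt{5}}{2}\right) \left(\left(-3\right) \left(- \frac{11}{3}\right)\right) = \left(\frac{165}{2} + \frac{15 \sqrt{5}}{2}\right) 11 = \frac{1815}{2} + \frac{165 \sqrt{5}}{2}$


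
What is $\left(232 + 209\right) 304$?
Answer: $134064$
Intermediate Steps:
$\left(232 + 209\right) 304 = 441 \cdot 304 = 134064$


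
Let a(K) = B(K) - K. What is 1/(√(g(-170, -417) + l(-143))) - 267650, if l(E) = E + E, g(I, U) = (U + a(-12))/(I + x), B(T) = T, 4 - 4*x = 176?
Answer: -267650 - I*√1431857/20167 ≈ -2.6765e+5 - 0.059335*I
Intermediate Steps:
x = -43 (x = 1 - ¼*176 = 1 - 44 = -43)
a(K) = 0 (a(K) = K - K = 0)
g(I, U) = U/(-43 + I) (g(I, U) = (U + 0)/(I - 43) = U/(-43 + I))
l(E) = 2*E
1/(√(g(-170, -417) + l(-143))) - 267650 = 1/(√(-417/(-43 - 170) + 2*(-143))) - 267650 = 1/(√(-417/(-213) - 286)) - 267650 = 1/(√(-417*(-1/213) - 286)) - 267650 = 1/(√(139/71 - 286)) - 267650 = 1/(√(-20167/71)) - 267650 = 1/(I*√1431857/71) - 267650 = -I*√1431857/20167 - 267650 = -267650 - I*√1431857/20167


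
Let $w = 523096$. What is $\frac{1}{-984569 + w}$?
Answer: $- \frac{1}{461473} \approx -2.167 \cdot 10^{-6}$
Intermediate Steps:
$\frac{1}{-984569 + w} = \frac{1}{-984569 + 523096} = \frac{1}{-461473} = - \frac{1}{461473}$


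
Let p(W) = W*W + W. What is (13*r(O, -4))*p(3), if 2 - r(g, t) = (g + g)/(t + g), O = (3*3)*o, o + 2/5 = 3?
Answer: -6240/97 ≈ -64.330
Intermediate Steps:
o = 13/5 (o = -⅖ + 3 = 13/5 ≈ 2.6000)
p(W) = W + W² (p(W) = W² + W = W + W²)
O = 117/5 (O = (3*3)*(13/5) = 9*(13/5) = 117/5 ≈ 23.400)
r(g, t) = 2 - 2*g/(g + t) (r(g, t) = 2 - (g + g)/(t + g) = 2 - 2*g/(g + t))
(13*r(O, -4))*p(3) = (13*(2*(-4)/(117/5 - 4)))*(3*(1 + 3)) = (13*(2*(-4)/(97/5)))*(3*4) = (13*(2*(-4)*(5/97)))*12 = (13*(-40/97))*12 = -520/97*12 = -6240/97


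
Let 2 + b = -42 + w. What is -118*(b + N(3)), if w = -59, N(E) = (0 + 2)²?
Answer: 11682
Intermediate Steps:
N(E) = 4 (N(E) = 2² = 4)
b = -103 (b = -2 + (-42 - 59) = -2 - 101 = -103)
-118*(b + N(3)) = -118*(-103 + 4) = -118*(-99) = 11682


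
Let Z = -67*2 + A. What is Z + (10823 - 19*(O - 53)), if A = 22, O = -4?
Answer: 11794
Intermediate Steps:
Z = -112 (Z = -67*2 + 22 = -134 + 22 = -112)
Z + (10823 - 19*(O - 53)) = -112 + (10823 - 19*(-4 - 53)) = -112 + (10823 - 19*(-57)) = -112 + (10823 - 1*(-1083)) = -112 + (10823 + 1083) = -112 + 11906 = 11794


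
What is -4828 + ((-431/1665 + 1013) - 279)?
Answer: -6816941/1665 ≈ -4094.3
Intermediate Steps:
-4828 + ((-431/1665 + 1013) - 279) = -4828 + (1686214/1665 - 279) = -4828 + 1221679/1665 = -6816941/1665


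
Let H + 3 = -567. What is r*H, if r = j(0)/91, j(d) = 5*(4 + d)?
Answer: -11400/91 ≈ -125.27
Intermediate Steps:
H = -570 (H = -3 - 567 = -570)
j(d) = 20 + 5*d
r = 20/91 (r = (20 + 5*0)/91 = (20 + 0)*(1/91) = 20*(1/91) = 20/91 ≈ 0.21978)
r*H = (20/91)*(-570) = -11400/91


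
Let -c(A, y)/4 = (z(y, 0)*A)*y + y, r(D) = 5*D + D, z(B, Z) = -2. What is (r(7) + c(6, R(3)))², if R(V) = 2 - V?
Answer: 4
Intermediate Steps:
r(D) = 6*D
c(A, y) = -4*y + 8*A*y (c(A, y) = -4*((-2*A)*y + y) = -4*(-2*A*y + y) = -4*(y - 2*A*y) = -4*y + 8*A*y)
(r(7) + c(6, R(3)))² = (6*7 + 4*(2 - 1*3)*(-1 + 2*6))² = (42 + 4*(2 - 3)*(-1 + 12))² = (42 + 4*(-1)*11)² = (42 - 44)² = (-2)² = 4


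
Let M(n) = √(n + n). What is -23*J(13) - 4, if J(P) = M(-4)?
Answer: -4 - 46*I*√2 ≈ -4.0 - 65.054*I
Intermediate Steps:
M(n) = √2*√n (M(n) = √(2*n) = √2*√n)
J(P) = 2*I*√2 (J(P) = √2*√(-4) = √2*(2*I) = 2*I*√2)
-23*J(13) - 4 = -46*I*√2 - 4 = -4 - 46*I*√2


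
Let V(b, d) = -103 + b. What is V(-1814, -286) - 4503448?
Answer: -4505365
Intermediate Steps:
V(-1814, -286) - 4503448 = (-103 - 1814) - 4503448 = -1917 - 4503448 = -4505365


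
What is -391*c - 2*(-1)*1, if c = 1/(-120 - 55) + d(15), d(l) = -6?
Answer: 411291/175 ≈ 2350.2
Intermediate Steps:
c = -1051/175 (c = 1/(-120 - 55) - 6 = 1/(-175) - 6 = -1/175 - 6 = -1051/175 ≈ -6.0057)
-391*c - 2*(-1)*1 = -391*(-1051/175) - 2*(-1)*1 = 410941/175 + 2*1 = 410941/175 + 2 = 411291/175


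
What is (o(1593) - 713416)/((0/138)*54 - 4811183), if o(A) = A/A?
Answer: 713415/4811183 ≈ 0.14828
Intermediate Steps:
o(A) = 1
(o(1593) - 713416)/((0/138)*54 - 4811183) = (1 - 713416)/((0/138)*54 - 4811183) = -713415/(((1/138)*0)*54 - 4811183) = -713415/(0*54 - 4811183) = -713415/(0 - 4811183) = -713415/(-4811183) = -713415*(-1/4811183) = 713415/4811183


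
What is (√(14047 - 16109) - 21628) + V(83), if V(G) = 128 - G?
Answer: -21583 + I*√2062 ≈ -21583.0 + 45.409*I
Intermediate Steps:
(√(14047 - 16109) - 21628) + V(83) = (√(14047 - 16109) - 21628) + (128 - 1*83) = (√(-2062) - 21628) + (128 - 83) = (I*√2062 - 21628) + 45 = (-21628 + I*√2062) + 45 = -21583 + I*√2062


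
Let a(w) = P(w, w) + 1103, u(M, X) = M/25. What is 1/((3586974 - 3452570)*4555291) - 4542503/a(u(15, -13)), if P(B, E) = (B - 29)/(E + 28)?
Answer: -397703652828977293369/96482535413176068 ≈ -4122.0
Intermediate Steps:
u(M, X) = M/25 (u(M, X) = M*(1/25) = M/25)
P(B, E) = (-29 + B)/(28 + E)
a(w) = 1103 + (-29 + w)/(28 + w) (a(w) = (-29 + w)/(28 + w) + 1103 = 1103 + (-29 + w)/(28 + w))
1/((3586974 - 3452570)*4555291) - 4542503/a(u(15, -13)) = 1/((3586974 - 3452570)*4555291) - 4542503*(28 + (1/25)*15)/(3*(10285 + 368*((1/25)*15))) = (1/4555291)/134404 - 4542503*(28 + ⅗)/(3*(10285 + 368*(⅗))) = (1/134404)*(1/4555291) - 4542503*143/(15*(10285 + 1104/5)) = 1/612249331564 - 4542503/(3*(5/143)*(52529/5)) = 1/612249331564 - 4542503/157587/143 = 1/612249331564 - 4542503*143/157587 = 1/612249331564 - 649577929/157587 = -397703652828977293369/96482535413176068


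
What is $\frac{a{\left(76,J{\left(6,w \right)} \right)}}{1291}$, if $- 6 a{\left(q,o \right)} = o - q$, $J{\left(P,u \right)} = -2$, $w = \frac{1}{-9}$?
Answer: $\frac{13}{1291} \approx 0.01007$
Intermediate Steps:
$w = - \frac{1}{9} \approx -0.11111$
$a{\left(q,o \right)} = - \frac{o}{6} + \frac{q}{6}$ ($a{\left(q,o \right)} = - \frac{o - q}{6} = - \frac{o}{6} + \frac{q}{6}$)
$\frac{a{\left(76,J{\left(6,w \right)} \right)}}{1291} = \frac{\left(- \frac{1}{6}\right) \left(-2\right) + \frac{1}{6} \cdot 76}{1291} = \left(\frac{1}{3} + \frac{38}{3}\right) \frac{1}{1291} = 13 \cdot \frac{1}{1291} = \frac{13}{1291}$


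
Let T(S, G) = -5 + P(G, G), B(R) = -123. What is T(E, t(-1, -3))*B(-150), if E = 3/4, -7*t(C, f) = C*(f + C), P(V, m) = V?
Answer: 4797/7 ≈ 685.29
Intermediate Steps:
t(C, f) = -C*(C + f)/7 (t(C, f) = -C*(f + C)/7 = -C*(C + f)/7)
E = ¾ (E = 3*(¼) = ¾ ≈ 0.75000)
T(S, G) = -5 + G
T(E, t(-1, -3))*B(-150) = (-5 - ⅐*(-1)*(-1 - 3))*(-123) = (-5 - ⅐*(-1)*(-4))*(-123) = (-5 - 4/7)*(-123) = -39/7*(-123) = 4797/7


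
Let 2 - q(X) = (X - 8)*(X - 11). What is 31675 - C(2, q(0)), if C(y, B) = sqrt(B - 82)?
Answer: 31675 - 2*I*sqrt(42) ≈ 31675.0 - 12.961*I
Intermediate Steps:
q(X) = 2 - (-11 + X)*(-8 + X) (q(X) = 2 - (X - 8)*(X - 11) = 2 - (-8 + X)*(-11 + X) = 2 - (-11 + X)*(-8 + X))
C(y, B) = sqrt(-82 + B)
31675 - C(2, q(0)) = 31675 - sqrt(-82 + (-86 - 1*0**2 + 19*0)) = 31675 - sqrt(-82 + (-86 - 1*0 + 0)) = 31675 - sqrt(-82 + (-86 + 0 + 0)) = 31675 - sqrt(-82 - 86) = 31675 - sqrt(-168) = 31675 - 2*I*sqrt(42)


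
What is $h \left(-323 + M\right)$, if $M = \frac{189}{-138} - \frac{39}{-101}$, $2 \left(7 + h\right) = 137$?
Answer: $- \frac{185142921}{9292} \approx -19925.0$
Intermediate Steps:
$h = \frac{123}{2}$ ($h = -7 + \frac{1}{2} \cdot 137 = -7 + \frac{137}{2} = \frac{123}{2} \approx 61.5$)
$M = - \frac{4569}{4646}$ ($M = 189 \left(- \frac{1}{138}\right) - - \frac{39}{101} = - \frac{63}{46} + \frac{39}{101} = - \frac{4569}{4646} \approx -0.98343$)
$h \left(-323 + M\right) = \frac{123 \left(-323 - \frac{4569}{4646}\right)}{2} = \frac{123}{2} \left(- \frac{1505227}{4646}\right) = - \frac{185142921}{9292}$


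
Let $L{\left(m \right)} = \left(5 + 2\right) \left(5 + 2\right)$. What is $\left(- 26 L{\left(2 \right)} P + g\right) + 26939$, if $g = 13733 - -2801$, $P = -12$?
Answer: $58761$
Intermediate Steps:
$L{\left(m \right)} = 49$ ($L{\left(m \right)} = 7 \cdot 7 = 49$)
$g = 16534$ ($g = 13733 + 2801 = 16534$)
$\left(- 26 L{\left(2 \right)} P + g\right) + 26939 = \left(\left(-26\right) 49 \left(-12\right) + 16534\right) + 26939 = \left(\left(-1274\right) \left(-12\right) + 16534\right) + 26939 = \left(15288 + 16534\right) + 26939 = 31822 + 26939 = 58761$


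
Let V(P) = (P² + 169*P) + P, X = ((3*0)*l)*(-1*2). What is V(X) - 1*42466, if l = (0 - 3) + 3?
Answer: -42466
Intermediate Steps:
l = 0 (l = -3 + 3 = 0)
X = 0 (X = ((3*0)*0)*(-1*2) = (0*0)*(-2) = 0*(-2) = 0)
V(P) = P² + 170*P
V(X) - 1*42466 = 0*(170 + 0) - 1*42466 = 0*170 - 42466 = 0 - 42466 = -42466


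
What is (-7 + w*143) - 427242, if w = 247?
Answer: -391928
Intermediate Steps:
(-7 + w*143) - 427242 = (-7 + 247*143) - 427242 = (-7 + 35321) - 427242 = 35314 - 427242 = -391928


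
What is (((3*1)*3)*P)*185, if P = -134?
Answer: -223110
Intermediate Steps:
(((3*1)*3)*P)*185 = (((3*1)*3)*(-134))*185 = ((3*3)*(-134))*185 = (9*(-134))*185 = -1206*185 = -223110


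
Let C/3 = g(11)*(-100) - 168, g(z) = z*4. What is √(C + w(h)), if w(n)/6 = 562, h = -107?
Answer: 6*I*√287 ≈ 101.65*I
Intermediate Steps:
g(z) = 4*z
C = -13704 (C = 3*((4*11)*(-100) - 168) = 3*(44*(-100) - 168) = 3*(-4400 - 168) = 3*(-4568) = -13704)
w(n) = 3372 (w(n) = 6*562 = 3372)
√(C + w(h)) = √(-13704 + 3372) = √(-10332) = 6*I*√287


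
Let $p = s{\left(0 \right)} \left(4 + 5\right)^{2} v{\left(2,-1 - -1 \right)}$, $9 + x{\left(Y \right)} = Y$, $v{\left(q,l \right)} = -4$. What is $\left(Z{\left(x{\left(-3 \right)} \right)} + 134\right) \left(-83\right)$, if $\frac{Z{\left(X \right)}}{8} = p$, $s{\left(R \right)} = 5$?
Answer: $1064558$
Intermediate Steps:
$x{\left(Y \right)} = -9 + Y$
$p = -1620$ ($p = 5 \left(4 + 5\right)^{2} \left(-4\right) = 5 \cdot 9^{2} \left(-4\right) = 5 \cdot 81 \left(-4\right) = 405 \left(-4\right) = -1620$)
$Z{\left(X \right)} = -12960$ ($Z{\left(X \right)} = 8 \left(-1620\right) = -12960$)
$\left(Z{\left(x{\left(-3 \right)} \right)} + 134\right) \left(-83\right) = \left(-12960 + 134\right) \left(-83\right) = \left(-12826\right) \left(-83\right) = 1064558$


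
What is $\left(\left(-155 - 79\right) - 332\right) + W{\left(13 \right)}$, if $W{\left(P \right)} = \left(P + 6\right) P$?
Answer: $-319$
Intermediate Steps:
$W{\left(P \right)} = P \left(6 + P\right)$ ($W{\left(P \right)} = \left(6 + P\right) P = P \left(6 + P\right)$)
$\left(\left(-155 - 79\right) - 332\right) + W{\left(13 \right)} = \left(\left(-155 - 79\right) - 332\right) + 13 \left(6 + 13\right) = \left(-234 - 332\right) + 13 \cdot 19 = -566 + 247 = -319$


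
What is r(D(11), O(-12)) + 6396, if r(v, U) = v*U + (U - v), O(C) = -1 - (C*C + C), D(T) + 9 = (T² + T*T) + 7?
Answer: -25897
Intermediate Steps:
D(T) = -2 + 2*T² (D(T) = -9 + ((T² + T*T) + 7) = -9 + ((T² + T²) + 7) = -9 + (2*T² + 7) = -9 + (7 + 2*T²) = -2 + 2*T²)
O(C) = -1 - C - C² (O(C) = -1 - (C² + C) = -1 - (C + C²) = -1 + (-C - C²) = -1 - C - C²)
r(v, U) = U - v + U*v (r(v, U) = U*v + (U - v) = U - v + U*v)
r(D(11), O(-12)) + 6396 = ((-1 - 1*(-12) - 1*(-12)²) - (-2 + 2*11²) + (-1 - 1*(-12) - 1*(-12)²)*(-2 + 2*11²)) + 6396 = ((-1 + 12 - 1*144) - (-2 + 2*121) + (-1 + 12 - 1*144)*(-2 + 2*121)) + 6396 = ((-1 + 12 - 144) - (-2 + 242) + (-1 + 12 - 144)*(-2 + 242)) + 6396 = (-133 - 1*240 - 133*240) + 6396 = (-133 - 240 - 31920) + 6396 = -32293 + 6396 = -25897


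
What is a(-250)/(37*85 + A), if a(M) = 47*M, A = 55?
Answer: -235/64 ≈ -3.6719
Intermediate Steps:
a(-250)/(37*85 + A) = (47*(-250))/(37*85 + 55) = -11750/(3145 + 55) = -11750/3200 = -11750*1/3200 = -235/64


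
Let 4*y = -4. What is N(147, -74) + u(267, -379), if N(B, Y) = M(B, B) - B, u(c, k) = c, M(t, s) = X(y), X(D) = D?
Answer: 119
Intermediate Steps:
y = -1 (y = (1/4)*(-4) = -1)
M(t, s) = -1
N(B, Y) = -1 - B
N(147, -74) + u(267, -379) = (-1 - 1*147) + 267 = (-1 - 147) + 267 = -148 + 267 = 119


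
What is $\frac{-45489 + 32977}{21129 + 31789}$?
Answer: $- \frac{6256}{26459} \approx -0.23644$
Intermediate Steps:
$\frac{-45489 + 32977}{21129 + 31789} = - \frac{12512}{52918} = \left(-12512\right) \frac{1}{52918} = - \frac{6256}{26459}$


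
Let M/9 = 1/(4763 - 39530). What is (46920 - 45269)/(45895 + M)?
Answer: 6377813/177292384 ≈ 0.035973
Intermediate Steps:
M = -1/3863 (M = 9/(4763 - 39530) = 9/(-34767) = 9*(-1/34767) = -1/3863 ≈ -0.00025887)
(46920 - 45269)/(45895 + M) = (46920 - 45269)/(45895 - 1/3863) = 1651/(177292384/3863) = 1651*(3863/177292384) = 6377813/177292384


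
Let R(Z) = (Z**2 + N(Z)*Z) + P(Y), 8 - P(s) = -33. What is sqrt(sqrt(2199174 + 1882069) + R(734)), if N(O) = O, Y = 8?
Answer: sqrt(1077553 + sqrt(4081243)) ≈ 1039.0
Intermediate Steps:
P(s) = 41 (P(s) = 8 - 1*(-33) = 8 + 33 = 41)
R(Z) = 41 + 2*Z**2 (R(Z) = (Z**2 + Z*Z) + 41 = (Z**2 + Z**2) + 41 = 2*Z**2 + 41 = 41 + 2*Z**2)
sqrt(sqrt(2199174 + 1882069) + R(734)) = sqrt(sqrt(2199174 + 1882069) + (41 + 2*734**2)) = sqrt(sqrt(4081243) + (41 + 2*538756)) = sqrt(sqrt(4081243) + (41 + 1077512)) = sqrt(sqrt(4081243) + 1077553) = sqrt(1077553 + sqrt(4081243))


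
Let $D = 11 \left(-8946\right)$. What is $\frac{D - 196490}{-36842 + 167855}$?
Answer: $- \frac{294896}{131013} \approx -2.2509$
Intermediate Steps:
$D = -98406$
$\frac{D - 196490}{-36842 + 167855} = \frac{-98406 - 196490}{-36842 + 167855} = - \frac{294896}{131013}$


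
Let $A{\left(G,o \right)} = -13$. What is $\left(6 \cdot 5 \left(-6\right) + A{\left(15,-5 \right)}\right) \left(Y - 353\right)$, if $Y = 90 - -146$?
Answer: $22581$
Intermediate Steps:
$Y = 236$ ($Y = 90 + 146 = 236$)
$\left(6 \cdot 5 \left(-6\right) + A{\left(15,-5 \right)}\right) \left(Y - 353\right) = \left(6 \cdot 5 \left(-6\right) - 13\right) \left(236 - 353\right) = \left(30 \left(-6\right) - 13\right) \left(-117\right) = \left(-180 - 13\right) \left(-117\right) = \left(-193\right) \left(-117\right) = 22581$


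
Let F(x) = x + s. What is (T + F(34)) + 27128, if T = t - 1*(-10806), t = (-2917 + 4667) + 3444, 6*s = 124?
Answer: 129548/3 ≈ 43183.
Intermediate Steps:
s = 62/3 (s = (⅙)*124 = 62/3 ≈ 20.667)
F(x) = 62/3 + x (F(x) = x + 62/3 = 62/3 + x)
t = 5194 (t = 1750 + 3444 = 5194)
T = 16000 (T = 5194 - 1*(-10806) = 5194 + 10806 = 16000)
(T + F(34)) + 27128 = (16000 + (62/3 + 34)) + 27128 = (16000 + 164/3) + 27128 = 48164/3 + 27128 = 129548/3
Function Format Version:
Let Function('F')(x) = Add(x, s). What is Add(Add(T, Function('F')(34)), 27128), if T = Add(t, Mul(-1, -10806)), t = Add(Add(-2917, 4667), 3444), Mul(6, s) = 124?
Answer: Rational(129548, 3) ≈ 43183.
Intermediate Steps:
s = Rational(62, 3) (s = Mul(Rational(1, 6), 124) = Rational(62, 3) ≈ 20.667)
Function('F')(x) = Add(Rational(62, 3), x) (Function('F')(x) = Add(x, Rational(62, 3)) = Add(Rational(62, 3), x))
t = 5194 (t = Add(1750, 3444) = 5194)
T = 16000 (T = Add(5194, Mul(-1, -10806)) = Add(5194, 10806) = 16000)
Add(Add(T, Function('F')(34)), 27128) = Add(Add(16000, Add(Rational(62, 3), 34)), 27128) = Add(Add(16000, Rational(164, 3)), 27128) = Add(Rational(48164, 3), 27128) = Rational(129548, 3)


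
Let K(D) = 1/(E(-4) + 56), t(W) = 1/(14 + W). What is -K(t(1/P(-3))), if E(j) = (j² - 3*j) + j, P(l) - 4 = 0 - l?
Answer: -1/80 ≈ -0.012500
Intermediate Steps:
P(l) = 4 - l (P(l) = 4 + (0 - l) = 4 - l)
E(j) = j² - 2*j
K(D) = 1/80 (K(D) = 1/(-4*(-2 - 4) + 56) = 1/(-4*(-6) + 56) = 1/(24 + 56) = 1/80)
-K(t(1/P(-3))) = -1*1/80 = -1/80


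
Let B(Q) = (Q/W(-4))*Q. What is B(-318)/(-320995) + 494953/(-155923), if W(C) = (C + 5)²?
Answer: -174644995687/50050503385 ≈ -3.4894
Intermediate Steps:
W(C) = (5 + C)²
B(Q) = Q² (B(Q) = (Q/((5 - 4)²))*Q = (Q/(1²))*Q = (Q/1)*Q = (Q*1)*Q = Q*Q = Q²)
B(-318)/(-320995) + 494953/(-155923) = (-318)²/(-320995) + 494953/(-155923) = 101124*(-1/320995) + 494953*(-1/155923) = -101124/320995 - 494953/155923 = -174644995687/50050503385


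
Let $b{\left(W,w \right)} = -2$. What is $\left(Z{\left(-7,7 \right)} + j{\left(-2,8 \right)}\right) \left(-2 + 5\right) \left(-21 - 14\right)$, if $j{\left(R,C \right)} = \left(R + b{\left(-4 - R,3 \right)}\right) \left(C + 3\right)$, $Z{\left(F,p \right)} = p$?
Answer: $3885$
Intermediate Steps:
$j{\left(R,C \right)} = \left(-2 + R\right) \left(3 + C\right)$ ($j{\left(R,C \right)} = \left(R - 2\right) \left(C + 3\right) = \left(-2 + R\right) \left(3 + C\right)$)
$\left(Z{\left(-7,7 \right)} + j{\left(-2,8 \right)}\right) \left(-2 + 5\right) \left(-21 - 14\right) = \left(7 + \left(-6 - 16 + 3 \left(-2\right) + 8 \left(-2\right)\right)\right) \left(-2 + 5\right) \left(-21 - 14\right) = \left(7 - 44\right) 3 \left(-35\right) = \left(7 - 44\right) \left(-105\right) = \left(-37\right) \left(-105\right) = 3885$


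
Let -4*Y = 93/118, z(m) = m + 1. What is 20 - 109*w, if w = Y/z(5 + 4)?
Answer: 104537/4720 ≈ 22.148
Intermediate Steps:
z(m) = 1 + m
Y = -93/472 (Y = -93/(4*118) = -¼*93/118 = -93/472 ≈ -0.19703)
w = -93/4720 (w = -93/(472*(1 + (5 + 4))) = -93/(472*(1 + 9)) = -93/472/10 = -93/472*⅒ = -93/4720 ≈ -0.019703)
20 - 109*w = 20 - 109*(-93/4720) = 20 + 10137/4720 = 104537/4720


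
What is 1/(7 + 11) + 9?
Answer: 163/18 ≈ 9.0556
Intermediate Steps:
1/(7 + 11) + 9 = 1/18 + 9 = 163/18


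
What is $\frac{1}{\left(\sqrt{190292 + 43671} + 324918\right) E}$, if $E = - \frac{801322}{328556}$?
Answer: $- \frac{53376879204}{42298371847895021} + \frac{164278 \sqrt{233963}}{42298371847895021} \approx -1.26 \cdot 10^{-6}$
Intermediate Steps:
$E = - \frac{400661}{164278}$ ($E = \left(-801322\right) \frac{1}{328556} = - \frac{400661}{164278} \approx -2.4389$)
$\frac{1}{\left(\sqrt{190292 + 43671} + 324918\right) E} = \frac{1}{\left(\sqrt{190292 + 43671} + 324918\right) \left(- \frac{400661}{164278}\right)} = \frac{1}{\sqrt{233963} + 324918} \left(- \frac{164278}{400661}\right) = \frac{1}{324918 + \sqrt{233963}} \left(- \frac{164278}{400661}\right) = - \frac{164278}{400661 \left(324918 + \sqrt{233963}\right)}$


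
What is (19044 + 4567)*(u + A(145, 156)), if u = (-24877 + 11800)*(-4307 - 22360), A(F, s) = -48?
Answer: 8233729707021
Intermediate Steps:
u = 348724359 (u = -13077*(-26667) = 348724359)
(19044 + 4567)*(u + A(145, 156)) = (19044 + 4567)*(348724359 - 48) = 23611*348724311 = 8233729707021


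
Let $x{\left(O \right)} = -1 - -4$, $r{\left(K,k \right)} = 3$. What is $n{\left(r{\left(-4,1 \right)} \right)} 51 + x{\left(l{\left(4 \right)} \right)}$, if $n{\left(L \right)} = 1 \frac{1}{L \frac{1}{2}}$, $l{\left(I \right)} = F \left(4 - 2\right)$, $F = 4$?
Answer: $37$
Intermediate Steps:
$l{\left(I \right)} = 8$ ($l{\left(I \right)} = 4 \left(4 - 2\right) = 4 \cdot 2 = 8$)
$n{\left(L \right)} = \frac{2}{L}$ ($n{\left(L \right)} = 1 \frac{1}{L \frac{1}{2}} = 1 \frac{1}{\frac{1}{2} L} = 1 \frac{2}{L} = \frac{2}{L}$)
$x{\left(O \right)} = 3$ ($x{\left(O \right)} = -1 + 4 = 3$)
$n{\left(r{\left(-4,1 \right)} \right)} 51 + x{\left(l{\left(4 \right)} \right)} = \frac{2}{3} \cdot 51 + 3 = 34 + 3 = 37$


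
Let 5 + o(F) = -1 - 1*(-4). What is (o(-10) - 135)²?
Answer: 18769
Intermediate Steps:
o(F) = -2 (o(F) = -5 + (-1 - 1*(-4)) = -5 + (-1 + 4) = -5 + 3 = -2)
(o(-10) - 135)² = (-2 - 135)² = (-137)² = 18769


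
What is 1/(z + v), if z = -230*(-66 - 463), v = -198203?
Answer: -1/76533 ≈ -1.3066e-5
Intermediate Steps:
z = 121670 (z = -230*(-529) = 121670)
1/(z + v) = 1/(121670 - 198203) = 1/(-76533) = -1/76533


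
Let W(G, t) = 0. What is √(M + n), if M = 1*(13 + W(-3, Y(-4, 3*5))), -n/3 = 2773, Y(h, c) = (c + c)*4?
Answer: I*√8306 ≈ 91.137*I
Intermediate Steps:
Y(h, c) = 8*c (Y(h, c) = (2*c)*4 = 8*c)
n = -8319 (n = -3*2773 = -8319)
M = 13 (M = 1*(13 + 0) = 1*13 = 13)
√(M + n) = √(13 - 8319) = √(-8306) = I*√8306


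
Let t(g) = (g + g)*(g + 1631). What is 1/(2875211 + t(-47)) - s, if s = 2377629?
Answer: -6482165607134/2726315 ≈ -2.3776e+6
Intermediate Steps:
t(g) = 2*g*(1631 + g) (t(g) = (2*g)*(1631 + g) = 2*g*(1631 + g))
1/(2875211 + t(-47)) - s = 1/(2875211 + 2*(-47)*(1631 - 47)) - 1*2377629 = 1/(2875211 + 2*(-47)*1584) - 2377629 = 1/(2875211 - 148896) - 2377629 = 1/2726315 - 2377629 = -6482165607134/2726315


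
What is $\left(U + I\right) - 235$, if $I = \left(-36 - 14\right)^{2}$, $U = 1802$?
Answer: $4067$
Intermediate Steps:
$I = 2500$ ($I = \left(-50\right)^{2} = 2500$)
$\left(U + I\right) - 235 = \left(1802 + 2500\right) - 235 = 4302 - 235 = 4067$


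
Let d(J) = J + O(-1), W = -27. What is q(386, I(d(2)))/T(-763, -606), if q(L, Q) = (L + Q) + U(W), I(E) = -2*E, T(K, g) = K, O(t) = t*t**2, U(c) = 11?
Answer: -395/763 ≈ -0.51769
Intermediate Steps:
O(t) = t**3
d(J) = -1 + J (d(J) = J + (-1)**3 = J - 1 = -1 + J)
q(L, Q) = 11 + L + Q (q(L, Q) = (L + Q) + 11 = 11 + L + Q)
q(386, I(d(2)))/T(-763, -606) = (11 + 386 - 2*(-1 + 2))/(-763) = (11 + 386 - 2*1)*(-1/763) = (11 + 386 - 2)*(-1/763) = 395*(-1/763) = -395/763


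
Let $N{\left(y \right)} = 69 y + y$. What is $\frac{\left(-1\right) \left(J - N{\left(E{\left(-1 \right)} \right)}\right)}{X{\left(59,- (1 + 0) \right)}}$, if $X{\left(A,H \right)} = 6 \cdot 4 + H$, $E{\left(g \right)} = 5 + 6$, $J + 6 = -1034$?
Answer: $\frac{1810}{23} \approx 78.696$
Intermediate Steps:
$J = -1040$ ($J = -6 - 1034 = -1040$)
$E{\left(g \right)} = 11$
$N{\left(y \right)} = 70 y$
$X{\left(A,H \right)} = 24 + H$
$\frac{\left(-1\right) \left(J - N{\left(E{\left(-1 \right)} \right)}\right)}{X{\left(59,- (1 + 0) \right)}} = \frac{\left(-1\right) \left(-1040 - 70 \cdot 11\right)}{24 - \left(1 + 0\right)} = \frac{\left(-1\right) \left(-1040 - 770\right)}{24 - 1} = \frac{\left(-1\right) \left(-1810\right)}{23} = 1810 \cdot \frac{1}{23} = \frac{1810}{23}$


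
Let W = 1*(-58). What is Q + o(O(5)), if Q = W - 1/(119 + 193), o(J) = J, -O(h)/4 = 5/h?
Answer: -19345/312 ≈ -62.003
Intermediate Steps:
O(h) = -20/h
W = -58
Q = -18097/312 (Q = -58 - 1/(119 + 193) = -58 - 1/312 = -18097/312 ≈ -58.003)
Q + o(O(5)) = -18097/312 - 20/5 = -18097/312 - 20*1/5 = -18097/312 - 4 = -19345/312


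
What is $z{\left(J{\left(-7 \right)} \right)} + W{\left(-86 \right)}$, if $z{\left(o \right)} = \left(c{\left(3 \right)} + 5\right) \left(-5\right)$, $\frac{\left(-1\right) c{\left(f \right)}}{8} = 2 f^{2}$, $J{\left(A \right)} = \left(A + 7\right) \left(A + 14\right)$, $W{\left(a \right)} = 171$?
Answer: $866$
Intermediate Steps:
$J{\left(A \right)} = \left(7 + A\right) \left(14 + A\right)$
$c{\left(f \right)} = - 16 f^{2}$ ($c{\left(f \right)} = - 8 \cdot 2 f^{2} = - 16 f^{2}$)
$z{\left(o \right)} = 695$ ($z{\left(o \right)} = \left(- 16 \cdot 3^{2} + 5\right) \left(-5\right) = \left(\left(-16\right) 9 + 5\right) \left(-5\right) = \left(-144 + 5\right) \left(-5\right) = \left(-139\right) \left(-5\right) = 695$)
$z{\left(J{\left(-7 \right)} \right)} + W{\left(-86 \right)} = 695 + 171 = 866$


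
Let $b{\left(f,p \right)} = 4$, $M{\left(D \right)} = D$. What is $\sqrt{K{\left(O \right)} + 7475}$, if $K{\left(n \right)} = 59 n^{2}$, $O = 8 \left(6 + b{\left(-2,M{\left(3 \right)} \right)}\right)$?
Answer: $5 \sqrt{15403} \approx 620.54$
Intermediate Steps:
$O = 80$ ($O = 8 \left(6 + 4\right) = 8 \cdot 10 = 80$)
$\sqrt{K{\left(O \right)} + 7475} = \sqrt{59 \cdot 80^{2} + 7475} = \sqrt{59 \cdot 6400 + 7475} = \sqrt{377600 + 7475} = \sqrt{385075} = 5 \sqrt{15403}$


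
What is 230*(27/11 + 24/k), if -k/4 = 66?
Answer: 5980/11 ≈ 543.64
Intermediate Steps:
k = -264 (k = -4*66 = -264)
230*(27/11 + 24/k) = 230*(27/11 + 24/(-264)) = 230*(27*(1/11) + 24*(-1/264)) = 230*(27/11 - 1/11) = 230*(26/11) = 5980/11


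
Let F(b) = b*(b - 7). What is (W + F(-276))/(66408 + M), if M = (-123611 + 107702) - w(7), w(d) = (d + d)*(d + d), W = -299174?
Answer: -221066/50303 ≈ -4.3947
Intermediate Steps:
w(d) = 4*d² (w(d) = (2*d)*(2*d) = 4*d²)
F(b) = b*(-7 + b)
M = -16105 (M = (-123611 + 107702) - 4*7² = -15909 - 4*49 = -15909 - 1*196 = -15909 - 196 = -16105)
(W + F(-276))/(66408 + M) = (-299174 - 276*(-7 - 276))/(66408 - 16105) = (-299174 - 276*(-283))/50303 = (-299174 + 78108)*(1/50303) = -221066*1/50303 = -221066/50303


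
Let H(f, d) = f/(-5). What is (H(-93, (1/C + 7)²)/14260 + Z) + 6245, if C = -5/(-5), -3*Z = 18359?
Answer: 864809/6900 ≈ 125.33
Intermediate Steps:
Z = -18359/3 (Z = -⅓*18359 = -18359/3 ≈ -6119.7)
C = 1 (C = -5*(-⅕) = 1)
H(f, d) = -f/5 (H(f, d) = f*(-⅕) = -f/5)
(H(-93, (1/C + 7)²)/14260 + Z) + 6245 = (-⅕*(-93)/14260 - 18359/3) + 6245 = ((93/5)*(1/14260) - 18359/3) + 6245 = (3/2300 - 18359/3) + 6245 = -42225691/6900 + 6245 = 864809/6900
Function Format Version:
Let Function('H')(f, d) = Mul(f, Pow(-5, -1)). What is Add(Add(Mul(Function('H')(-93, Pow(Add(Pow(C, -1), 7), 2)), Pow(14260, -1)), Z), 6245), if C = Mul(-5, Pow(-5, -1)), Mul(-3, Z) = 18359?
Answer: Rational(864809, 6900) ≈ 125.33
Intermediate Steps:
Z = Rational(-18359, 3) (Z = Mul(Rational(-1, 3), 18359) = Rational(-18359, 3) ≈ -6119.7)
C = 1 (C = Mul(-5, Rational(-1, 5)) = 1)
Function('H')(f, d) = Mul(Rational(-1, 5), f) (Function('H')(f, d) = Mul(f, Rational(-1, 5)) = Mul(Rational(-1, 5), f))
Add(Add(Mul(Function('H')(-93, Pow(Add(Pow(C, -1), 7), 2)), Pow(14260, -1)), Z), 6245) = Add(Add(Mul(Mul(Rational(-1, 5), -93), Pow(14260, -1)), Rational(-18359, 3)), 6245) = Add(Add(Mul(Rational(93, 5), Rational(1, 14260)), Rational(-18359, 3)), 6245) = Add(Add(Rational(3, 2300), Rational(-18359, 3)), 6245) = Add(Rational(-42225691, 6900), 6245) = Rational(864809, 6900)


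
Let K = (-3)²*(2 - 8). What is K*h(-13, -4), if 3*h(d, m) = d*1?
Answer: 234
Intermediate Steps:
h(d, m) = d/3 (h(d, m) = (d*1)/3 = d/3)
K = -54 (K = 9*(-6) = -54)
K*h(-13, -4) = -18*(-13) = -54*(-13/3) = 234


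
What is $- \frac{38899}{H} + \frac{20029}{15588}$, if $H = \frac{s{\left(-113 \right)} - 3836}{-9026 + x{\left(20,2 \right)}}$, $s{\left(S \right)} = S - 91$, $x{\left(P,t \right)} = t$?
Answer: $- \frac{683961271691}{7871940} \approx -86886.0$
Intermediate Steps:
$s{\left(S \right)} = -91 + S$
$H = \frac{505}{1128}$ ($H = \frac{\left(-91 - 113\right) - 3836}{-9026 + 2} = \frac{-204 - 3836}{-9024} = \left(-4040\right) \left(- \frac{1}{9024}\right) = \frac{505}{1128} \approx 0.44769$)
$- \frac{38899}{H} + \frac{20029}{15588} = - \frac{38899}{\frac{505}{1128}} + \frac{20029}{15588} = \left(-38899\right) \frac{1128}{505} + 20029 \cdot \frac{1}{15588} = - \frac{43878072}{505} + \frac{20029}{15588} = - \frac{683961271691}{7871940}$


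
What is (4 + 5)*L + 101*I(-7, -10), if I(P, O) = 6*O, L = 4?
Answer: -6024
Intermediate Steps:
(4 + 5)*L + 101*I(-7, -10) = (4 + 5)*4 + 101*(6*(-10)) = 9*4 + 101*(-60) = 36 - 6060 = -6024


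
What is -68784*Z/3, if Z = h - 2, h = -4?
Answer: 137568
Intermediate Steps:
Z = -6 (Z = -4 - 2 = -6)
-68784*Z/3 = -(-412704)/3 = -68784*(-2) = 137568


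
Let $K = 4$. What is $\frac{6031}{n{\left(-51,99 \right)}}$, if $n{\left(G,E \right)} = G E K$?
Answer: $- \frac{6031}{20196} \approx -0.29862$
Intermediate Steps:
$n{\left(G,E \right)} = 4 E G$ ($n{\left(G,E \right)} = G E 4 = E G 4 = 4 E G$)
$\frac{6031}{n{\left(-51,99 \right)}} = \frac{6031}{4 \cdot 99 \left(-51\right)} = \frac{6031}{-20196} = 6031 \left(- \frac{1}{20196}\right) = - \frac{6031}{20196}$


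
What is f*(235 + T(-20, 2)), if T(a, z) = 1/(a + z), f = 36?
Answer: 8458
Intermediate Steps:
f*(235 + T(-20, 2)) = 36*(235 + 1/(-20 + 2)) = 36*(235 + 1/(-18)) = 36*(235 - 1/18) = 36*(4229/18) = 8458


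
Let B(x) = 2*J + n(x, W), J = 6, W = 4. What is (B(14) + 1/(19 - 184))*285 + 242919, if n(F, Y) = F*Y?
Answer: 2885270/11 ≈ 2.6230e+5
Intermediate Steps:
B(x) = 12 + 4*x (B(x) = 2*6 + x*4 = 12 + 4*x)
(B(14) + 1/(19 - 184))*285 + 242919 = ((12 + 4*14) + 1/(19 - 184))*285 + 242919 = ((12 + 56) + 1/(-165))*285 + 242919 = (68 - 1/165)*285 + 242919 = (11219/165)*285 + 242919 = 213161/11 + 242919 = 2885270/11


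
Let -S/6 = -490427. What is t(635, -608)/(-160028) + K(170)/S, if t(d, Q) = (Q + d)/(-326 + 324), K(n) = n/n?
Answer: 39884615/470892311736 ≈ 8.4700e-5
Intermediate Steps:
K(n) = 1
S = 2942562 (S = -6*(-490427) = 2942562)
t(d, Q) = -Q/2 - d/2 (t(d, Q) = (Q + d)/(-2) = (Q + d)*(-½) = -Q/2 - d/2)
t(635, -608)/(-160028) + K(170)/S = (-½*(-608) - ½*635)/(-160028) + 1/2942562 = (304 - 635/2)*(-1/160028) + 1*(1/2942562) = -27/2*(-1/160028) + 1/2942562 = 27/320056 + 1/2942562 = 39884615/470892311736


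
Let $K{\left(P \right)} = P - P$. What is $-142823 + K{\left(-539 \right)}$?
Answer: $-142823$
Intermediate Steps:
$K{\left(P \right)} = 0$
$-142823 + K{\left(-539 \right)} = -142823 + 0 = -142823$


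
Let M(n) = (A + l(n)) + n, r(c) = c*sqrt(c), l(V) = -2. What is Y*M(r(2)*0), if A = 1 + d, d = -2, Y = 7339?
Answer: -22017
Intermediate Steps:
A = -1 (A = 1 - 2 = -1)
r(c) = c**(3/2)
M(n) = -3 + n (M(n) = (-1 - 2) + n = -3 + n)
Y*M(r(2)*0) = 7339*(-3 + 2**(3/2)*0) = 7339*(-3 + (2*sqrt(2))*0) = 7339*(-3 + 0) = 7339*(-3) = -22017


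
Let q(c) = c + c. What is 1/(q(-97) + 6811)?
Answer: 1/6617 ≈ 0.00015113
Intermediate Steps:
q(c) = 2*c
1/(q(-97) + 6811) = 1/(2*(-97) + 6811) = 1/(-194 + 6811) = 1/6617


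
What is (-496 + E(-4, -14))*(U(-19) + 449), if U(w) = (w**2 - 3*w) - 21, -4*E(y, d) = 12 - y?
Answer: -423000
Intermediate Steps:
E(y, d) = -3 + y/4 (E(y, d) = -(12 - y)/4 = -3 + y/4)
U(w) = -21 + w**2 - 3*w
(-496 + E(-4, -14))*(U(-19) + 449) = (-496 + (-3 + (1/4)*(-4)))*((-21 + (-19)**2 - 3*(-19)) + 449) = (-496 + (-3 - 1))*((-21 + 361 + 57) + 449) = (-496 - 4)*(397 + 449) = -500*846 = -423000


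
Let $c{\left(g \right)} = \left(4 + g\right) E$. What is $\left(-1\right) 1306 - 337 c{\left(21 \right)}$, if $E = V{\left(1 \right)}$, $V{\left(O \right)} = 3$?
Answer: $-26581$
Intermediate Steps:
$E = 3$
$c{\left(g \right)} = 12 + 3 g$ ($c{\left(g \right)} = \left(4 + g\right) 3 = 12 + 3 g$)
$\left(-1\right) 1306 - 337 c{\left(21 \right)} = \left(-1\right) 1306 - 337 \left(12 + 3 \cdot 21\right) = -1306 - 337 \left(12 + 63\right) = -1306 - 25275 = -26581$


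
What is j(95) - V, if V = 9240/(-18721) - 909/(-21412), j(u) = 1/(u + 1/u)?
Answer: 8268555053/17911429076 ≈ 0.46164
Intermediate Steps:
V = -1790391/3968852 (V = 9240*(-1/18721) - 909*(-1/21412) = -9240/18721 + 9/212 = -1790391/3968852 ≈ -0.45111)
j(95) - V = 95/(1 + 95²) - 1*(-1790391/3968852) = 95/(1 + 9025) + 1790391/3968852 = 95/9026 + 1790391/3968852 = 8268555053/17911429076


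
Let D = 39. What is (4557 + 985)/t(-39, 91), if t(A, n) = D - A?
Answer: 2771/39 ≈ 71.051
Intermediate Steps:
t(A, n) = 39 - A
(4557 + 985)/t(-39, 91) = (4557 + 985)/(39 - 1*(-39)) = 5542/(39 + 39) = 5542/78 = 5542*(1/78) = 2771/39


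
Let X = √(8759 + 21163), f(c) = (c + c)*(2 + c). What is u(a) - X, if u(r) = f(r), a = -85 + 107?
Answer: 1056 - √29922 ≈ 883.02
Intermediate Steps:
f(c) = 2*c*(2 + c) (f(c) = (2*c)*(2 + c) = 2*c*(2 + c))
a = 22
u(r) = 2*r*(2 + r)
X = √29922 ≈ 172.98
u(a) - X = 2*22*(2 + 22) - √29922 = 2*22*24 - √29922 = 1056 - √29922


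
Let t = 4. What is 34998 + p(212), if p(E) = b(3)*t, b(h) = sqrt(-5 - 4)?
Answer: 34998 + 12*I ≈ 34998.0 + 12.0*I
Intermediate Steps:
b(h) = 3*I (b(h) = sqrt(-9) = 3*I)
p(E) = 12*I (p(E) = (3*I)*4 = 12*I)
34998 + p(212) = 34998 + 12*I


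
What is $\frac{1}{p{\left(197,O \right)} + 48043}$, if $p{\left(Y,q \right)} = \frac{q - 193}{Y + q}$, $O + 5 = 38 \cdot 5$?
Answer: $\frac{191}{9176209} \approx 2.0815 \cdot 10^{-5}$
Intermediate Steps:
$O = 185$ ($O = -5 + 38 \cdot 5 = -5 + 190 = 185$)
$p{\left(Y,q \right)} = \frac{-193 + q}{Y + q}$
$\frac{1}{p{\left(197,O \right)} + 48043} = \frac{1}{\frac{-193 + 185}{197 + 185} + 48043} = \frac{1}{\frac{1}{382} \left(-8\right) + 48043} = \frac{1}{- \frac{4}{191} + 48043} = \frac{1}{\frac{9176209}{191}} = \frac{191}{9176209}$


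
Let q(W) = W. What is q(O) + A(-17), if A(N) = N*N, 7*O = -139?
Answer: 1884/7 ≈ 269.14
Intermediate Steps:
O = -139/7 (O = (⅐)*(-139) = -139/7 ≈ -19.857)
A(N) = N²
q(O) + A(-17) = -139/7 + (-17)² = -139/7 + 289 = 1884/7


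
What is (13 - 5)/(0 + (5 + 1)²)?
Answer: 2/9 ≈ 0.22222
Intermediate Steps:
(13 - 5)/(0 + (5 + 1)²) = 8/(0 + 6²) = 8/(0 + 36) = 8/36 = 8*(1/36) = 2/9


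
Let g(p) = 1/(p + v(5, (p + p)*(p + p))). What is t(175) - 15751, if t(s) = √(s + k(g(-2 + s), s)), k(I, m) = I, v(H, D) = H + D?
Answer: -15751 + √2515550086194/119894 ≈ -15738.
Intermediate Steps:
v(H, D) = D + H
g(p) = 1/(5 + p + 4*p²) (g(p) = 1/(p + ((p + p)*(p + p) + 5)) = 1/(p + ((2*p)*(2*p) + 5)) = 1/(p + (4*p² + 5)) = 1/(p + (5 + 4*p²)) = 1/(5 + p + 4*p²))
t(s) = √(s + 1/(3 + s + 4*(-2 + s)²)) (t(s) = √(s + 1/(5 + (-2 + s) + 4*(-2 + s)²)) = √(s + 1/(3 + s + 4*(-2 + s)²)))
t(175) - 15751 = √((1 + 175*(3 + 175 + 4*(-2 + 175)²))/(3 + 175 + 4*(-2 + 175)²)) - 15751 = √((1 + 175*(3 + 175 + 4*173²))/(3 + 175 + 4*173²)) - 15751 = √((1 + 175*(3 + 175 + 4*29929))/(3 + 175 + 4*29929)) - 15751 = √((1 + 175*(3 + 175 + 119716))/(3 + 175 + 119716)) - 15751 = √((1 + 175*119894)/119894) - 15751 = √((1 + 20981450)/119894) - 15751 = √((1/119894)*20981451) - 15751 = √(20981451/119894) - 15751 = √2515550086194/119894 - 15751 = -15751 + √2515550086194/119894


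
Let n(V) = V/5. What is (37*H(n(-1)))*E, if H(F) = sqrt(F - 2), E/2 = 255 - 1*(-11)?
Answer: 19684*I*sqrt(55)/5 ≈ 29196.0*I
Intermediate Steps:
E = 532 (E = 2*(255 - 1*(-11)) = 2*(255 + 11) = 2*266 = 532)
n(V) = V/5 (n(V) = V*(1/5) = V/5)
H(F) = sqrt(-2 + F)
(37*H(n(-1)))*E = (37*sqrt(-2 + (1/5)*(-1)))*532 = (37*sqrt(-2 - 1/5))*532 = (37*sqrt(-11/5))*532 = (37*(I*sqrt(55)/5))*532 = (37*I*sqrt(55)/5)*532 = 19684*I*sqrt(55)/5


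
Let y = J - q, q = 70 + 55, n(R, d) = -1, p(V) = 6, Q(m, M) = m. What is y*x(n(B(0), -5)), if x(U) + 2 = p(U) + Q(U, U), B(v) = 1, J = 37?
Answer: -264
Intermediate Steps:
q = 125
x(U) = 4 + U (x(U) = -2 + (6 + U) = 4 + U)
y = -88 (y = 37 - 1*125 = 37 - 125 = -88)
y*x(n(B(0), -5)) = -88*(4 - 1) = -88*3 = -264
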